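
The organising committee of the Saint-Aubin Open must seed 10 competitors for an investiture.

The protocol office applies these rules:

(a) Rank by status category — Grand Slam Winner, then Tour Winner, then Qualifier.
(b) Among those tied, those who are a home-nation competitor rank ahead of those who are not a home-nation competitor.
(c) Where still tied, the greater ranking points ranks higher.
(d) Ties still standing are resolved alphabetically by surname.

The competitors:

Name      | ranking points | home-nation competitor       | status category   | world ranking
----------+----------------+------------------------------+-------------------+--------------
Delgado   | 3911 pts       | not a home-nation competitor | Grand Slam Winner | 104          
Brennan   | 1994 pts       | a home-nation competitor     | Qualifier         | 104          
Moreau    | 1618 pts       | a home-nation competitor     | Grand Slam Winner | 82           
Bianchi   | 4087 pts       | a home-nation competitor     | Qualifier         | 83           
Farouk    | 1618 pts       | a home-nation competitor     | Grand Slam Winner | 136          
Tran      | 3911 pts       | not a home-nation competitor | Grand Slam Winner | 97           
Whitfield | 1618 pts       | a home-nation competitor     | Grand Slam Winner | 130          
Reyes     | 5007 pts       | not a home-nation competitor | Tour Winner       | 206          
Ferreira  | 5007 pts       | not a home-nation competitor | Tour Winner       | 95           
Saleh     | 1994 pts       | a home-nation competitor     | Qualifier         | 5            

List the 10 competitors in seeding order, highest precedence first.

By status category: Farouk, Moreau, Whitfield, Delgado and Tran (Grand Slam Winner); then Ferreira and Reyes (Tour Winner); then Bianchi, Brennan and Saleh (Qualifier).
Among Farouk, Moreau, Whitfield, Delgado and Tran, a home-nation competitor before not a home-nation competitor: Farouk, Moreau and Whitfield (a home-nation competitor) before Delgado and Tran (not a home-nation competitor).
Farouk, Moreau and Whitfield all have ranking points 1618 pts, so the next rule applies.
Among Farouk, Moreau and Whitfield, alphabetically by surname: Farouk before Moreau before Whitfield.
Delgado and Tran both have ranking points 3911 pts, so the next rule applies.
Among Delgado and Tran, alphabetically by surname: Delgado before Tran.
Ferreira and Reyes are each not a home-nation competitor, so the next rule applies.
Ferreira and Reyes both have ranking points 5007 pts, so the next rule applies.
Among Ferreira and Reyes, alphabetically by surname: Ferreira before Reyes.
Bianchi, Brennan and Saleh are each a home-nation competitor, so the next rule applies.
Among Bianchi, Brennan and Saleh, by ranking points (higher first): Bianchi (4087 pts) before Brennan and Saleh (1994 pts).
Among Brennan and Saleh, alphabetically by surname: Brennan before Saleh.
Full order: Farouk, Moreau, Whitfield, Delgado, Tran, Ferreira, Reyes, Bianchi, Brennan, Saleh.

Farouk, Moreau, Whitfield, Delgado, Tran, Ferreira, Reyes, Bianchi, Brennan, Saleh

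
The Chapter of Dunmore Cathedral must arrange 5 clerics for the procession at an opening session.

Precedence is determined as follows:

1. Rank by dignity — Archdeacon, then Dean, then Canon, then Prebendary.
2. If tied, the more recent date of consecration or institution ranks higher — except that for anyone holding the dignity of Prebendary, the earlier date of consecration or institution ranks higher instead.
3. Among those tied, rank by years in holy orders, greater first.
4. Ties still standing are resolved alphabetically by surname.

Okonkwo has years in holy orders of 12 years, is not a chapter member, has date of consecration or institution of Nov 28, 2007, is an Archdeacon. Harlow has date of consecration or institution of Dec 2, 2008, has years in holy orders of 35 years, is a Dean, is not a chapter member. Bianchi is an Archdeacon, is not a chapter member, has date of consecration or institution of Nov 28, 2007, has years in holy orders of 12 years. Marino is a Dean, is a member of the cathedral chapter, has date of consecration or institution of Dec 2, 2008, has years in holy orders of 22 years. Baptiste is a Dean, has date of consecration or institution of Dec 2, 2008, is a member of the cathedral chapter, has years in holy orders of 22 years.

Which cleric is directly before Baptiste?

By dignity: Bianchi and Okonkwo (Archdeacon); then Harlow, Baptiste and Marino (Dean).
Bianchi and Okonkwo both have date of consecration or institution Nov 28, 2007, so the next rule applies.
Bianchi and Okonkwo both have years in holy orders 12 years, so the next rule applies.
Among Bianchi and Okonkwo, alphabetically by surname: Bianchi before Okonkwo.
Harlow, Baptiste and Marino all have date of consecration or institution Dec 2, 2008, so the next rule applies.
Among Harlow, Baptiste and Marino, by years in holy orders (higher first): Harlow (35 years) before Baptiste and Marino (22 years).
Among Baptiste and Marino, alphabetically by surname: Baptiste before Marino.
Order: Bianchi, Okonkwo, Harlow, Baptiste, Marino.

Harlow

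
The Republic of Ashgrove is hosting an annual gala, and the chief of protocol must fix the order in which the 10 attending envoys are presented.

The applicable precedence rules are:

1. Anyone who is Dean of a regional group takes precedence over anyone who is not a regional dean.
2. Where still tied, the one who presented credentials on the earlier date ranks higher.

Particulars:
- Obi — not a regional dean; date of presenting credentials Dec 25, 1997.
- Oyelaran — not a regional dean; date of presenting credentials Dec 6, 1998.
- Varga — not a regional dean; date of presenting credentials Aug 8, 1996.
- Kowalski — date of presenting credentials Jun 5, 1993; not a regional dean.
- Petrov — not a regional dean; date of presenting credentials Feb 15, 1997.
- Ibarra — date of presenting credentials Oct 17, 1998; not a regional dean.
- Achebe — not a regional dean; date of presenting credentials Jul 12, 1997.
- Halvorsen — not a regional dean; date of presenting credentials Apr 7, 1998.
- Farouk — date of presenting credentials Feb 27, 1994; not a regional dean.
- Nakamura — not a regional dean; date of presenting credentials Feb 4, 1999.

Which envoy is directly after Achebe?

Obi

By the first rule: Kowalski, Farouk, Varga, Petrov, Achebe, Obi, Halvorsen, Ibarra, Oyelaran and Nakamura (each not a regional dean).
Among Kowalski, Farouk, Varga, Petrov, Achebe, Obi, Halvorsen, Ibarra, Oyelaran and Nakamura, by date of presenting credentials (earlier first): Kowalski (Jun 5, 1993) before Farouk (Feb 27, 1994) before Varga (Aug 8, 1996) before Petrov (Feb 15, 1997) before Achebe (Jul 12, 1997) before Obi (Dec 25, 1997) before Halvorsen (Apr 7, 1998) before Ibarra (Oct 17, 1998) before Oyelaran (Dec 6, 1998) before Nakamura (Feb 4, 1999).
Order: Kowalski, Farouk, Varga, Petrov, Achebe, Obi, Halvorsen, Ibarra, Oyelaran, Nakamura.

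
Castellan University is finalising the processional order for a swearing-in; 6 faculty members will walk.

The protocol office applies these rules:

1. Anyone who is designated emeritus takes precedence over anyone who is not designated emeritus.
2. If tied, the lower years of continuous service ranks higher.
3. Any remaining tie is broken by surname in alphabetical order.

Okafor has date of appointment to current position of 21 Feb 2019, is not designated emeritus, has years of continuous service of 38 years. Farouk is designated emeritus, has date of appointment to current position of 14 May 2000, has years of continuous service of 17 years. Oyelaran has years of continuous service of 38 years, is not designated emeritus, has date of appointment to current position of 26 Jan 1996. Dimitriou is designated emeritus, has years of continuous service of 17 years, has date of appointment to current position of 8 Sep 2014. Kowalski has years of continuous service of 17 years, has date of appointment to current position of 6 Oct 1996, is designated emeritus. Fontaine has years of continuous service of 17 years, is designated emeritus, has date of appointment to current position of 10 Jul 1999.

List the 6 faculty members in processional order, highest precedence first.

Dimitriou, Farouk, Fontaine, Kowalski, Okafor, Oyelaran

By the first rule: Dimitriou, Farouk, Fontaine and Kowalski (each designated emeritus); then Okafor and Oyelaran (both not designated emeritus).
Dimitriou, Farouk, Fontaine and Kowalski all have years of continuous service 17 years, so the next rule applies.
Among Dimitriou, Farouk, Fontaine and Kowalski, alphabetically by surname: Dimitriou before Farouk before Fontaine before Kowalski.
Okafor and Oyelaran both have years of continuous service 38 years, so the next rule applies.
Among Okafor and Oyelaran, alphabetically by surname: Okafor before Oyelaran.
Full order: Dimitriou, Farouk, Fontaine, Kowalski, Okafor, Oyelaran.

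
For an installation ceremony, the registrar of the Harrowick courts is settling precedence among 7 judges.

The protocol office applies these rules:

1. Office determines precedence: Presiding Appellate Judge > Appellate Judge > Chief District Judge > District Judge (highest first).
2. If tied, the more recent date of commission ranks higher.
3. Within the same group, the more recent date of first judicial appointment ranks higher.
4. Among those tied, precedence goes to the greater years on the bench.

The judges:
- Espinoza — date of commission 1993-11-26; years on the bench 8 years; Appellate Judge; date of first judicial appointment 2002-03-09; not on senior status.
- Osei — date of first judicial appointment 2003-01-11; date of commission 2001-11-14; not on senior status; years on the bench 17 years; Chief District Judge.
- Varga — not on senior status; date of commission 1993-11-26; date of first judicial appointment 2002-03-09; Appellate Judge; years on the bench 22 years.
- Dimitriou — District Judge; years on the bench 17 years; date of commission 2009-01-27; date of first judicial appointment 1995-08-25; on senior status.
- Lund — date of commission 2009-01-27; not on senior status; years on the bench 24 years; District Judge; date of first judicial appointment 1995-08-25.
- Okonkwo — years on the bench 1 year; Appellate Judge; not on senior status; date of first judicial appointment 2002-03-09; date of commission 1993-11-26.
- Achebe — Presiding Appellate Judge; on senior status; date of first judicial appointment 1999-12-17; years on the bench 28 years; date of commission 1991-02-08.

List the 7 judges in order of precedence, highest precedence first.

By office: Achebe (Presiding Appellate Judge); then Varga, Espinoza and Okonkwo (Appellate Judge); then Osei (Chief District Judge); then Lund and Dimitriou (District Judge).
Varga, Espinoza and Okonkwo all have date of commission 1993-11-26, so the next rule applies.
Varga, Espinoza and Okonkwo all have date of first judicial appointment 2002-03-09, so the next rule applies.
Among Varga, Espinoza and Okonkwo, by years on the bench (higher first): Varga (22 years) before Espinoza (8 years) before Okonkwo (1 year).
Lund and Dimitriou both have date of commission 2009-01-27, so the next rule applies.
Lund and Dimitriou both have date of first judicial appointment 1995-08-25, so the next rule applies.
Among Lund and Dimitriou, by years on the bench (higher first): Lund (24 years) before Dimitriou (17 years).
Full order: Achebe, Varga, Espinoza, Okonkwo, Osei, Lund, Dimitriou.

Achebe, Varga, Espinoza, Okonkwo, Osei, Lund, Dimitriou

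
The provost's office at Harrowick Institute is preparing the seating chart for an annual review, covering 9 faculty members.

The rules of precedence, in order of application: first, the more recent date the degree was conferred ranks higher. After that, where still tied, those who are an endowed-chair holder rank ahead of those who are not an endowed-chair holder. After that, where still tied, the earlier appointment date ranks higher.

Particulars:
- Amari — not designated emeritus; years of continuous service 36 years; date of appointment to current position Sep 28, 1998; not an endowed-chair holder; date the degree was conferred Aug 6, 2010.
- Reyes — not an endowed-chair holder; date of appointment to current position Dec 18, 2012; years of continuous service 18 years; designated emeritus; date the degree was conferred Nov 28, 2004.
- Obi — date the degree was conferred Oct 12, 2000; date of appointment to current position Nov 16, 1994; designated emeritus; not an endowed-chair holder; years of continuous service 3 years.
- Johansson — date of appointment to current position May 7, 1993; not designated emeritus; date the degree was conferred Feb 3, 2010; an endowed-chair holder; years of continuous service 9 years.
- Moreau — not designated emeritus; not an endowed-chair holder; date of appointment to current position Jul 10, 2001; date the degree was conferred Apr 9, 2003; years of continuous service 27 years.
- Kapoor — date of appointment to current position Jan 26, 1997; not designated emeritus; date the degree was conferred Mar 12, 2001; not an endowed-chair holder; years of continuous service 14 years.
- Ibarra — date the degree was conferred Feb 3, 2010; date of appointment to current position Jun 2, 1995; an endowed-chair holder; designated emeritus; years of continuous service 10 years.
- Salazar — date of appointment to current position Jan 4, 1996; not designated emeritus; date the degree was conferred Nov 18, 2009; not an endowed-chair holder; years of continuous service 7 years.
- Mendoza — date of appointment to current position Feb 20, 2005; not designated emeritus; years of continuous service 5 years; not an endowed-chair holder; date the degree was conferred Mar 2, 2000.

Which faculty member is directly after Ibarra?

By date the degree was conferred (later first): Amari (Aug 6, 2010); then Johansson and Ibarra (both Feb 3, 2010); then Salazar (Nov 18, 2009); then Reyes (Nov 28, 2004); then Moreau (Apr 9, 2003); then Kapoor (Mar 12, 2001); then Obi (Oct 12, 2000); then Mendoza (Mar 2, 2000).
Johansson and Ibarra are each an endowed-chair holder, so the next rule applies.
Among Johansson and Ibarra, by date of appointment to current position (earlier first): Johansson (May 7, 1993) before Ibarra (Jun 2, 1995).
Order: Amari, Johansson, Ibarra, Salazar, Reyes, Moreau, Kapoor, Obi, Mendoza.

Salazar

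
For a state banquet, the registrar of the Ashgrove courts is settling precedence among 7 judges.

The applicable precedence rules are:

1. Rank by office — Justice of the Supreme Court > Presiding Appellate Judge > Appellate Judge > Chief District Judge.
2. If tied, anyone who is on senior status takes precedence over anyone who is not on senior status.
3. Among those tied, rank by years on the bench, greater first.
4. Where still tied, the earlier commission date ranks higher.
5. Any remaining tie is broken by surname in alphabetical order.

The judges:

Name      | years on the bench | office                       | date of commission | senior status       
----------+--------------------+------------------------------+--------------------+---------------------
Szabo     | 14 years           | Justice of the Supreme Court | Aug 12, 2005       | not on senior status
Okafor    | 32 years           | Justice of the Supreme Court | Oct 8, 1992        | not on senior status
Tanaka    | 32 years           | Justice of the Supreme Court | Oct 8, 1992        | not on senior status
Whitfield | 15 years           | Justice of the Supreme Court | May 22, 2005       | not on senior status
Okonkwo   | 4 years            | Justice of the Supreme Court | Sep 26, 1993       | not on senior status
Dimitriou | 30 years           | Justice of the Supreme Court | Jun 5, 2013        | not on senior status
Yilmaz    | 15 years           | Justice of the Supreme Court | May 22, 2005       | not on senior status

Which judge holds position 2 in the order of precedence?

Tanaka

By office: Okafor, Tanaka, Dimitriou, Whitfield, Yilmaz, Szabo and Okonkwo (Justice of the Supreme Court).
Okafor, Tanaka, Dimitriou, Whitfield, Yilmaz, Szabo and Okonkwo are each not on senior status, so the next rule applies.
Among Okafor, Tanaka, Dimitriou, Whitfield, Yilmaz, Szabo and Okonkwo, by years on the bench (higher first): Okafor and Tanaka (32 years) before Dimitriou (30 years) before Whitfield and Yilmaz (15 years) before Szabo (14 years) before Okonkwo (4 years).
Okafor and Tanaka both have date of commission Oct 8, 1992, so the next rule applies.
Among Okafor and Tanaka, alphabetically by surname: Okafor before Tanaka.
Whitfield and Yilmaz both have date of commission May 22, 2005, so the next rule applies.
Among Whitfield and Yilmaz, alphabetically by surname: Whitfield before Yilmaz.
Order: Okafor, Tanaka, Dimitriou, Whitfield, Yilmaz, Szabo, Okonkwo.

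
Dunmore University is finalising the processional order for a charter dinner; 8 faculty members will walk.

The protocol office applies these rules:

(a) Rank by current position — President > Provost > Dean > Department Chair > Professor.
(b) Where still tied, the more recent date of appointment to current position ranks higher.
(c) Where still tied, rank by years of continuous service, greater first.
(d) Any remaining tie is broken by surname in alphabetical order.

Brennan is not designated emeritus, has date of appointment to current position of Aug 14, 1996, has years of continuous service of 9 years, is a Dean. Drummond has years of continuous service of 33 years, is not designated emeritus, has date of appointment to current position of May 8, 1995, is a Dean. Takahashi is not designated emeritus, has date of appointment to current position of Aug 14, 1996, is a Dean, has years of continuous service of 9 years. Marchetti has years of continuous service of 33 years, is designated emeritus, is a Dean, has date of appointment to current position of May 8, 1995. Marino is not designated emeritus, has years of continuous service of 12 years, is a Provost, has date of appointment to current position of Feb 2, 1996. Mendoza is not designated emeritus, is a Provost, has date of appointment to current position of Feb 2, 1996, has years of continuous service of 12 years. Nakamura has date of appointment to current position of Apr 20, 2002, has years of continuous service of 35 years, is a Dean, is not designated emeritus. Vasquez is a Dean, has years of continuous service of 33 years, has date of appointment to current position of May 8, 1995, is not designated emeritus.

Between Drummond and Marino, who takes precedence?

Marino

By current position: Marino and Mendoza (Provost); then Nakamura, Brennan, Takahashi, Drummond, Marchetti and Vasquez (Dean).
Marino and Mendoza both have date of appointment to current position Feb 2, 1996, so the next rule applies.
Marino and Mendoza both have years of continuous service 12 years, so the next rule applies.
Among Marino and Mendoza, alphabetically by surname: Marino before Mendoza.
Among Nakamura, Brennan, Takahashi, Drummond, Marchetti and Vasquez, by date of appointment to current position (later first): Nakamura (Apr 20, 2002) before Brennan and Takahashi (Aug 14, 1996) before Drummond, Marchetti and Vasquez (May 8, 1995).
Brennan and Takahashi both have years of continuous service 9 years, so the next rule applies.
Among Brennan and Takahashi, alphabetically by surname: Brennan before Takahashi.
Drummond, Marchetti and Vasquez all have years of continuous service 33 years, so the next rule applies.
Among Drummond, Marchetti and Vasquez, alphabetically by surname: Drummond before Marchetti before Vasquez.
So Marino takes precedence.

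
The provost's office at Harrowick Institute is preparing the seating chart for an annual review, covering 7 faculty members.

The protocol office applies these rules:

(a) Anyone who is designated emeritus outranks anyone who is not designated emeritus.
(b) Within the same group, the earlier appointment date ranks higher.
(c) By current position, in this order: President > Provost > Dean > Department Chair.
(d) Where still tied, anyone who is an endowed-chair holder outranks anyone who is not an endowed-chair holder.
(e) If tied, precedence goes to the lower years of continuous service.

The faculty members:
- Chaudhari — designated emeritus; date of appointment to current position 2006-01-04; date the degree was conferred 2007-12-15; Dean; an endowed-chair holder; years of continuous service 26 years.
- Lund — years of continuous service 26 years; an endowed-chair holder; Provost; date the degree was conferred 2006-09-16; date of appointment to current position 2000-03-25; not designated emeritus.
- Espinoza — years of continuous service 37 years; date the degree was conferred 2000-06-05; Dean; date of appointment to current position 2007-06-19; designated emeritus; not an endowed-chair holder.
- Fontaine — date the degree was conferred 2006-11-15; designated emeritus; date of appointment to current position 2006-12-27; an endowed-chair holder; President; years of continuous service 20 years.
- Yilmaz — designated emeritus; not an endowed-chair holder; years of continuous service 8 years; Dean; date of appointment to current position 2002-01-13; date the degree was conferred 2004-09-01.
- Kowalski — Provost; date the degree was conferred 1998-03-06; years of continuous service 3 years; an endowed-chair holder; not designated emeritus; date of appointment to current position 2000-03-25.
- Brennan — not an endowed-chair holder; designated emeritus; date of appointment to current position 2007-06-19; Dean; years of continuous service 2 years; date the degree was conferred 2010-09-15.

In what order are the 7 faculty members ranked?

Yilmaz, Chaudhari, Fontaine, Brennan, Espinoza, Kowalski, Lund

By the first rule: Yilmaz, Chaudhari, Fontaine, Brennan and Espinoza (each designated emeritus); then Kowalski and Lund (both not designated emeritus).
Among Yilmaz, Chaudhari, Fontaine, Brennan and Espinoza, by date of appointment to current position (earlier first): Yilmaz (2002-01-13) before Chaudhari (2006-01-04) before Fontaine (2006-12-27) before Brennan and Espinoza (2007-06-19).
Brennan and Espinoza are each Dean, so the next rule applies.
Brennan and Espinoza are each not an endowed-chair holder, so the next rule applies.
Among Brennan and Espinoza, by years of continuous service (lower first): Brennan (2 years) before Espinoza (37 years).
Kowalski and Lund both have date of appointment to current position 2000-03-25, so the next rule applies.
Kowalski and Lund are each Provost, so the next rule applies.
Kowalski and Lund are each an endowed-chair holder, so the next rule applies.
Among Kowalski and Lund, by years of continuous service (lower first): Kowalski (3 years) before Lund (26 years).
Full order: Yilmaz, Chaudhari, Fontaine, Brennan, Espinoza, Kowalski, Lund.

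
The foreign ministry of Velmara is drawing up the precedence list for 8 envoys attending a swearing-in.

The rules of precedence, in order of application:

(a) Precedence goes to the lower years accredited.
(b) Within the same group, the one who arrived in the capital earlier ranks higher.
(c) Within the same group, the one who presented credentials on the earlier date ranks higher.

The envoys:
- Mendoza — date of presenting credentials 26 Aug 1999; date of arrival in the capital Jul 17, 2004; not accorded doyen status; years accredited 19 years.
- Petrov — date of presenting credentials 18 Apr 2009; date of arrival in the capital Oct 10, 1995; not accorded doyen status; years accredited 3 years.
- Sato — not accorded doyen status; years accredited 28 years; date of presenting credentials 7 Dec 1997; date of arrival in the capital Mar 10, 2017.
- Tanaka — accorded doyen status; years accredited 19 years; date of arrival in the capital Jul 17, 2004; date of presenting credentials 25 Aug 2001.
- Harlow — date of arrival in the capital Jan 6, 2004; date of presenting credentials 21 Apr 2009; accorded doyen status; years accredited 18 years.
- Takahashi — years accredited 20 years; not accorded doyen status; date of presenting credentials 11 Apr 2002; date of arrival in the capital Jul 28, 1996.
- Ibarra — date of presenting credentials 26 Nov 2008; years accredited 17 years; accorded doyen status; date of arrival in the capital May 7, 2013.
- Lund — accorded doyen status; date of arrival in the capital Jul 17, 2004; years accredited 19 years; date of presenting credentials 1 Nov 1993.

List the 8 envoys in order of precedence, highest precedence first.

By years accredited (lower first): Petrov (3 years); then Ibarra (17 years); then Harlow (18 years); then Lund, Mendoza and Tanaka (each 19 years); then Takahashi (20 years); then Sato (28 years).
Lund, Mendoza and Tanaka all have date of arrival in the capital Jul 17, 2004, so the next rule applies.
Among Lund, Mendoza and Tanaka, by date of presenting credentials (earlier first): Lund (1 Nov 1993) before Mendoza (26 Aug 1999) before Tanaka (25 Aug 2001).
Full order: Petrov, Ibarra, Harlow, Lund, Mendoza, Tanaka, Takahashi, Sato.

Petrov, Ibarra, Harlow, Lund, Mendoza, Tanaka, Takahashi, Sato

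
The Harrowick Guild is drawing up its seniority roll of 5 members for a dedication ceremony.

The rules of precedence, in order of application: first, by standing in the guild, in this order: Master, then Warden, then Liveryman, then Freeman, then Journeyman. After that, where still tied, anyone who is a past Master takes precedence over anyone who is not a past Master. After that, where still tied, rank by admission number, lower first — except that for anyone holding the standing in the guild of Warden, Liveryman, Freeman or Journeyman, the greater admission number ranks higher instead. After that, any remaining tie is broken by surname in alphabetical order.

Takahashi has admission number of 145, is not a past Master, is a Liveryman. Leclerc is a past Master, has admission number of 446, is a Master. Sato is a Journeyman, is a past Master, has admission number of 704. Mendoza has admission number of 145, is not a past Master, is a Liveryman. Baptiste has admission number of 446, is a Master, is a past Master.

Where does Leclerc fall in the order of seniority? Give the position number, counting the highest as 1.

2

By standing in the guild: Baptiste and Leclerc (Master); then Mendoza and Takahashi (Liveryman); then Sato (Journeyman).
Baptiste and Leclerc are each a past Master, so the next rule applies.
Baptiste and Leclerc both have admission number 446, so the next rule applies.
Among Baptiste and Leclerc, alphabetically by surname: Baptiste before Leclerc.
Mendoza and Takahashi are each not a past Master, so the next rule applies.
Mendoza and Takahashi both have admission number 145, so the next rule applies.
Among Mendoza and Takahashi, alphabetically by surname: Mendoza before Takahashi.
Order: Baptiste, Leclerc, Mendoza, Takahashi, Sato. So position 2.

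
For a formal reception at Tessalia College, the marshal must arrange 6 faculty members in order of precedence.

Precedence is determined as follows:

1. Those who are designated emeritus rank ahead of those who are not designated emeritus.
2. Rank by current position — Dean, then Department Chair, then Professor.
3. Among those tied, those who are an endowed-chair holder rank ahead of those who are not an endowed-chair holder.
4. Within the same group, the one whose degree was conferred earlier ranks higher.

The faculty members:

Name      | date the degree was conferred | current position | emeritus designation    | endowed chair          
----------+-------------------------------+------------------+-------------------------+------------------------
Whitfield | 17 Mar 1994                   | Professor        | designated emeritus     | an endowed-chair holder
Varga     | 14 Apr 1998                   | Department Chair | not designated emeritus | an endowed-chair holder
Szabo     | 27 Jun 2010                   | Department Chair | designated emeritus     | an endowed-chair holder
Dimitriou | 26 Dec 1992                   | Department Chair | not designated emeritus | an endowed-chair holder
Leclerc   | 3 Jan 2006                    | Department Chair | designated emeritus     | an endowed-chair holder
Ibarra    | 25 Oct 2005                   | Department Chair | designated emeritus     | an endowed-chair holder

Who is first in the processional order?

By the first rule: Ibarra, Leclerc, Szabo and Whitfield (each designated emeritus); then Dimitriou and Varga (both not designated emeritus).
Among Ibarra, Leclerc, Szabo and Whitfield, by current position: Ibarra, Leclerc and Szabo (Department Chair) before Whitfield (Professor).
Ibarra, Leclerc and Szabo are each an endowed-chair holder, so the next rule applies.
Among Ibarra, Leclerc and Szabo, by date the degree was conferred (earlier first): Ibarra (25 Oct 2005) before Leclerc (3 Jan 2006) before Szabo (27 Jun 2010).
Dimitriou and Varga are each Department Chair, so the next rule applies.
Dimitriou and Varga are each an endowed-chair holder, so the next rule applies.
Among Dimitriou and Varga, by date the degree was conferred (earlier first): Dimitriou (26 Dec 1992) before Varga (14 Apr 1998).
Order: Ibarra, Leclerc, Szabo, Whitfield, Dimitriou, Varga.

Ibarra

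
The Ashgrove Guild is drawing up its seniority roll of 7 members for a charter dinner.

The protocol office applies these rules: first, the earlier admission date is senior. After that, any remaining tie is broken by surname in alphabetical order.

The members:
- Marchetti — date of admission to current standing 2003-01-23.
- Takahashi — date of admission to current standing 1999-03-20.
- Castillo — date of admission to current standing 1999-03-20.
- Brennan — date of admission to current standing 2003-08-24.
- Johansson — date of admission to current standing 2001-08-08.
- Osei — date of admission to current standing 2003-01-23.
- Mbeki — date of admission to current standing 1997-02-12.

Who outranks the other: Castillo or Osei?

By date of admission to current standing (earlier first): Mbeki (1997-02-12); then Castillo and Takahashi (both 1999-03-20); then Johansson (2001-08-08); then Marchetti and Osei (both 2003-01-23); then Brennan (2003-08-24).
Among Castillo and Takahashi, alphabetically by surname: Castillo before Takahashi.
Among Marchetti and Osei, alphabetically by surname: Marchetti before Osei.
So Castillo takes precedence.

Castillo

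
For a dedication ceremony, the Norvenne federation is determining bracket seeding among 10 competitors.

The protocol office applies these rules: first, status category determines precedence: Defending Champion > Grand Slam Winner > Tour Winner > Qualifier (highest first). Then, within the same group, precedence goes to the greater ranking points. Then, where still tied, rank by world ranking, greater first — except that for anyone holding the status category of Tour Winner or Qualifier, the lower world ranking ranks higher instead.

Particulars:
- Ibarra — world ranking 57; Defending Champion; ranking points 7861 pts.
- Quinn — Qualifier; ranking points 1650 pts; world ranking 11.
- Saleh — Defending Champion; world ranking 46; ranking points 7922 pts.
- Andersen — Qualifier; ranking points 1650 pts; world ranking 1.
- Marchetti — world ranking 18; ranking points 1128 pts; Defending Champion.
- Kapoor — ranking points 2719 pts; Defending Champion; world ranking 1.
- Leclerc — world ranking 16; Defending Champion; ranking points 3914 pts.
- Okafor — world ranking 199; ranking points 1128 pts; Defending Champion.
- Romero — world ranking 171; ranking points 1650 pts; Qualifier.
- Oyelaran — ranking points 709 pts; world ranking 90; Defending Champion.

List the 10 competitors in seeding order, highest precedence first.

Saleh, Ibarra, Leclerc, Kapoor, Okafor, Marchetti, Oyelaran, Andersen, Quinn, Romero

By status category: Saleh, Ibarra, Leclerc, Kapoor, Okafor, Marchetti and Oyelaran (Defending Champion); then Andersen, Quinn and Romero (Qualifier).
Among Saleh, Ibarra, Leclerc, Kapoor, Okafor, Marchetti and Oyelaran, by ranking points (higher first): Saleh (7922 pts) before Ibarra (7861 pts) before Leclerc (3914 pts) before Kapoor (2719 pts) before Okafor and Marchetti (1128 pts) before Oyelaran (709 pts).
Among Okafor and Marchetti, by world ranking (higher first): Okafor (199) before Marchetti (18).
Andersen, Quinn and Romero all have ranking points 1650 pts, so the next rule applies.
Among Andersen, Quinn and Romero, by world ranking (lower first) (reversed rule for this group): Andersen (1) before Quinn (11) before Romero (171).
Full order: Saleh, Ibarra, Leclerc, Kapoor, Okafor, Marchetti, Oyelaran, Andersen, Quinn, Romero.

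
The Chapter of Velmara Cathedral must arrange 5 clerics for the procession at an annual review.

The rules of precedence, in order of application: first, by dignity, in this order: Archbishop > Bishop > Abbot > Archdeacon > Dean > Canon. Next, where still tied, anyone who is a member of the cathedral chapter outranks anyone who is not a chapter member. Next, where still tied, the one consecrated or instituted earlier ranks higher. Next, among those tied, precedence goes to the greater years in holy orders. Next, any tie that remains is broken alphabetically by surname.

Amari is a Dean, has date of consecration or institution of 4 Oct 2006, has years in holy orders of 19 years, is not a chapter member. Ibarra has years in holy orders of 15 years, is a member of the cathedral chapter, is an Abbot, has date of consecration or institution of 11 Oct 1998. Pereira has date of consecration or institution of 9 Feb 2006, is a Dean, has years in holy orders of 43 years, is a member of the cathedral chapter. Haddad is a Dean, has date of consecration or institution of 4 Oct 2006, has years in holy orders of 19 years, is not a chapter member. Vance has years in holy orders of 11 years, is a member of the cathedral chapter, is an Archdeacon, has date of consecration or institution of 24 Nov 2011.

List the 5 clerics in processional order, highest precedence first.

By dignity: Ibarra (Abbot); then Vance (Archdeacon); then Pereira, Amari and Haddad (Dean).
Among Pereira, Amari and Haddad, a member of the cathedral chapter before not a chapter member: Pereira (a member of the cathedral chapter) before Amari and Haddad (not a chapter member).
Amari and Haddad both have date of consecration or institution 4 Oct 2006, so the next rule applies.
Amari and Haddad both have years in holy orders 19 years, so the next rule applies.
Among Amari and Haddad, alphabetically by surname: Amari before Haddad.
Full order: Ibarra, Vance, Pereira, Amari, Haddad.

Ibarra, Vance, Pereira, Amari, Haddad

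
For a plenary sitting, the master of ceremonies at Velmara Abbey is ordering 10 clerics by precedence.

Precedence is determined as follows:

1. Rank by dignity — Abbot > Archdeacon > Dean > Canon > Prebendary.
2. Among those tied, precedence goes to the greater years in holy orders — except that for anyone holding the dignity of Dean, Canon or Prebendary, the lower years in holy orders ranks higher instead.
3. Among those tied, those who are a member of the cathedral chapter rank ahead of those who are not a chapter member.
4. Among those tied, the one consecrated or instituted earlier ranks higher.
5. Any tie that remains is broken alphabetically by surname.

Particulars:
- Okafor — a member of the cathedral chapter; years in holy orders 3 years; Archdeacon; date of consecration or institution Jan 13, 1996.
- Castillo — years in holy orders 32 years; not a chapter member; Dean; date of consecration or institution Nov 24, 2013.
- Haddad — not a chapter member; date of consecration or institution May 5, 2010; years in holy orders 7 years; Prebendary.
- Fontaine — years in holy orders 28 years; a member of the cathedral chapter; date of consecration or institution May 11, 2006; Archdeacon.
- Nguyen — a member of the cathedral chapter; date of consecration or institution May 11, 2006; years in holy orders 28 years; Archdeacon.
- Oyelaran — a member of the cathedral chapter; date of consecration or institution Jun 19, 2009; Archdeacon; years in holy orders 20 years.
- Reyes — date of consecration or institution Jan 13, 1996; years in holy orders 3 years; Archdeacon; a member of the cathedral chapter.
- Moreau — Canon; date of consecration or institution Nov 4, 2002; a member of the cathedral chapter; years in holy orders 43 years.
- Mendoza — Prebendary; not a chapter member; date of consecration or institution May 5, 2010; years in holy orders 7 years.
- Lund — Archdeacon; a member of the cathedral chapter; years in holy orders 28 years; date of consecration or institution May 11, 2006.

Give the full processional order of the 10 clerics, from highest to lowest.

By dignity: Fontaine, Lund, Nguyen, Oyelaran, Okafor and Reyes (Archdeacon); then Castillo (Dean); then Moreau (Canon); then Haddad and Mendoza (Prebendary).
Among Fontaine, Lund, Nguyen, Oyelaran, Okafor and Reyes, by years in holy orders (higher first): Fontaine, Lund and Nguyen (28 years) before Oyelaran (20 years) before Okafor and Reyes (3 years).
Fontaine, Lund and Nguyen are each a member of the cathedral chapter, so the next rule applies.
Fontaine, Lund and Nguyen all have date of consecration or institution May 11, 2006, so the next rule applies.
Among Fontaine, Lund and Nguyen, alphabetically by surname: Fontaine before Lund before Nguyen.
Okafor and Reyes are each a member of the cathedral chapter, so the next rule applies.
Okafor and Reyes both have date of consecration or institution Jan 13, 1996, so the next rule applies.
Among Okafor and Reyes, alphabetically by surname: Okafor before Reyes.
Haddad and Mendoza both have years in holy orders 7 years, so the next rule applies.
Haddad and Mendoza are each not a chapter member, so the next rule applies.
Haddad and Mendoza both have date of consecration or institution May 5, 2010, so the next rule applies.
Among Haddad and Mendoza, alphabetically by surname: Haddad before Mendoza.
Full order: Fontaine, Lund, Nguyen, Oyelaran, Okafor, Reyes, Castillo, Moreau, Haddad, Mendoza.

Fontaine, Lund, Nguyen, Oyelaran, Okafor, Reyes, Castillo, Moreau, Haddad, Mendoza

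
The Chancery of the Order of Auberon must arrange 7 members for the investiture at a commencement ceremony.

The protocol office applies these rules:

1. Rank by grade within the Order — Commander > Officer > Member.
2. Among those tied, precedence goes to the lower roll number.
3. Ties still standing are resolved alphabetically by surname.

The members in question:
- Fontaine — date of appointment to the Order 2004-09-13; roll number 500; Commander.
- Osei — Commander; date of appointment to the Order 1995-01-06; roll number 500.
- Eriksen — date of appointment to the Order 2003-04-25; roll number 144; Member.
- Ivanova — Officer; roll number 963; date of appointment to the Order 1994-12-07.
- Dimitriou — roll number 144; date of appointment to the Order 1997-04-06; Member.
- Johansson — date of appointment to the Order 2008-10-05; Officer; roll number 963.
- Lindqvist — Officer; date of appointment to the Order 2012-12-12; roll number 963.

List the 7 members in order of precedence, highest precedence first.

By grade within the Order: Fontaine and Osei (Commander); then Ivanova, Johansson and Lindqvist (Officer); then Dimitriou and Eriksen (Member).
Fontaine and Osei both have roll number 500, so the next rule applies.
Among Fontaine and Osei, alphabetically by surname: Fontaine before Osei.
Ivanova, Johansson and Lindqvist all have roll number 963, so the next rule applies.
Among Ivanova, Johansson and Lindqvist, alphabetically by surname: Ivanova before Johansson before Lindqvist.
Dimitriou and Eriksen both have roll number 144, so the next rule applies.
Among Dimitriou and Eriksen, alphabetically by surname: Dimitriou before Eriksen.
Full order: Fontaine, Osei, Ivanova, Johansson, Lindqvist, Dimitriou, Eriksen.

Fontaine, Osei, Ivanova, Johansson, Lindqvist, Dimitriou, Eriksen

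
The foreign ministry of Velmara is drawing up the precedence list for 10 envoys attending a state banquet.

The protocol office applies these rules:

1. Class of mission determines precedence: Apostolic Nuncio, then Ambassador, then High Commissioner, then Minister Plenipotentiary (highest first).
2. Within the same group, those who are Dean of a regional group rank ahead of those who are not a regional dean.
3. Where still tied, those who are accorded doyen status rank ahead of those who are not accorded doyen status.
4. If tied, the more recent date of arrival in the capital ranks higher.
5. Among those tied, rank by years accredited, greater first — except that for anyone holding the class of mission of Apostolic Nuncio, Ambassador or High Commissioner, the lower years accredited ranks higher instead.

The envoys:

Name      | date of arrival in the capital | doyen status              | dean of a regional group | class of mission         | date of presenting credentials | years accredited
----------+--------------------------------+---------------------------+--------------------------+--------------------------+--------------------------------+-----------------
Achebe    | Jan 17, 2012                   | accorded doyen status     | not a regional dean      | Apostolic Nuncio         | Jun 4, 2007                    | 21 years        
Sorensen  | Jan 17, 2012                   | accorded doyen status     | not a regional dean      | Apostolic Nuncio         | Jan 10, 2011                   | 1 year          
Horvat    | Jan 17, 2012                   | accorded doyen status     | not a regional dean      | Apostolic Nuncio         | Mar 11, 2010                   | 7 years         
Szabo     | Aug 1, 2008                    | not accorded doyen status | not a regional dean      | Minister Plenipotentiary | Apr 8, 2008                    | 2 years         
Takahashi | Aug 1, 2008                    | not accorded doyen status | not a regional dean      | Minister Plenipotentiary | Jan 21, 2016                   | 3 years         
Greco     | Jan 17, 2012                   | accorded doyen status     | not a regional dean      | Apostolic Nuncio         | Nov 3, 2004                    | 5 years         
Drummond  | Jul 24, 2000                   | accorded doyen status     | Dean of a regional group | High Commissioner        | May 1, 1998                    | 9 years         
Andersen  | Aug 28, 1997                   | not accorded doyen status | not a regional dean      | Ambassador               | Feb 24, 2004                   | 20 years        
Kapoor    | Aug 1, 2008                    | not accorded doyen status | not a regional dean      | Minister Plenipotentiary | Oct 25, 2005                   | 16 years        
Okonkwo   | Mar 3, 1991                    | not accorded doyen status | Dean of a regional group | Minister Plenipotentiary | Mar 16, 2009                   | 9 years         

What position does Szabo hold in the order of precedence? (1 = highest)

By class of mission: Sorensen, Greco, Horvat and Achebe (Apostolic Nuncio); then Andersen (Ambassador); then Drummond (High Commissioner); then Okonkwo, Kapoor, Takahashi and Szabo (Minister Plenipotentiary).
Sorensen, Greco, Horvat and Achebe are each not a regional dean, so the next rule applies.
Sorensen, Greco, Horvat and Achebe are each accorded doyen status, so the next rule applies.
Sorensen, Greco, Horvat and Achebe all have date of arrival in the capital Jan 17, 2012, so the next rule applies.
Among Sorensen, Greco, Horvat and Achebe, by years accredited (lower first) (reversed rule for this group): Sorensen (1 year) before Greco (5 years) before Horvat (7 years) before Achebe (21 years).
Among Okonkwo, Kapoor, Takahashi and Szabo, Dean of a regional group before not a regional dean: Okonkwo (Dean of a regional group) before Kapoor, Takahashi and Szabo (not a regional dean).
Kapoor, Takahashi and Szabo are each not accorded doyen status, so the next rule applies.
Kapoor, Takahashi and Szabo all have date of arrival in the capital Aug 1, 2008, so the next rule applies.
Among Kapoor, Takahashi and Szabo, by years accredited (higher first): Kapoor (16 years) before Takahashi (3 years) before Szabo (2 years).
Order: Sorensen, Greco, Horvat, Achebe, Andersen, Drummond, Okonkwo, Kapoor, Takahashi, Szabo. So position 10.

10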